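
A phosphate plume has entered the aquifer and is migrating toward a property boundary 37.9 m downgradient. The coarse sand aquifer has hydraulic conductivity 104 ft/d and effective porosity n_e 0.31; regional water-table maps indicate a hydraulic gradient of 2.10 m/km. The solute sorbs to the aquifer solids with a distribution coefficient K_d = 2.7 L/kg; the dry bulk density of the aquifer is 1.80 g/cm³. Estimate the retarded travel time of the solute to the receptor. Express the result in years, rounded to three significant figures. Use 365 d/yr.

8.06 years

K = 104 ft/d × 0.3048 = 31.70 m/d
q = Ki = 31.70 × 0.0021 = 0.06657 m/d
v = Ki/n = 31.70·0.0021/0.31 = 0.2147 m/d
Retardation R = 1 + ρ_b·K_d/n = 1 + 1.80×2.7/0.31 = 16.68
Contaminant velocity v_c = v/R = 0.2147/16.68 = 0.01288 m/d
t = L/v_c = 37.9/0.01288 = 2943 d
   = 2943/365 = 8.06 yr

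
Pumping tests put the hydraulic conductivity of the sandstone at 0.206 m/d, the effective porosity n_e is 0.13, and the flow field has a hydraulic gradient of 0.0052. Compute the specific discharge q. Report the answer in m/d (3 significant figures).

Darcy flux q = K·i = 0.206 × 0.0052 = 0.001071 m/d

0.00107 m/d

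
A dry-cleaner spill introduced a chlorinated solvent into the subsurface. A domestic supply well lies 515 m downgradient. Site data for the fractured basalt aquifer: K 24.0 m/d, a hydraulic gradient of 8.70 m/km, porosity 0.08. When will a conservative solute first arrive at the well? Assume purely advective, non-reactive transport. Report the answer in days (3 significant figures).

q = Ki = 24.0 × 0.0087 = 0.2088 m/d
Average linear velocity = 0.2088 / 0.08 = 2.610 m/d
t = L / v = 515 / 2.610 = 197.3 d

197 days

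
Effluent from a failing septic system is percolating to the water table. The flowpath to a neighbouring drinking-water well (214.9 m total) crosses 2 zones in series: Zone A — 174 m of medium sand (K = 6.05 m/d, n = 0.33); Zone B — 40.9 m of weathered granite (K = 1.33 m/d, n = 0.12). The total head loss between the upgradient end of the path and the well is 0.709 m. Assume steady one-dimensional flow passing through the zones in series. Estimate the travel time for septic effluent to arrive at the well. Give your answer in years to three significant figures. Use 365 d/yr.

14.3 years

Continuity: the same q passes through each zone, so ΔH = q·Σ(L_j/K_j) — the zones act as resistances in series.
Σ(L/K) = 174/6.05 + 40.9/1.33 = 28.76 + 30.75 = 59.51 d
q = ΔH / Σ(L/K) = 0.709 / 59.51 = 0.01191 m/d (same in every zone)
Zone A: v = q/n = 0.01191/0.33 = 0.03610 m/d → t_A = 174/0.03610 = 4820 d
Zone B: v = q/n = 0.01191/0.12 = 0.09928 m/d → t_B = 40.9/0.09928 = 412.0 d
Total t = 4820 + 412.0 = 5232 d
   = 5232 / 365 = 14.3 yr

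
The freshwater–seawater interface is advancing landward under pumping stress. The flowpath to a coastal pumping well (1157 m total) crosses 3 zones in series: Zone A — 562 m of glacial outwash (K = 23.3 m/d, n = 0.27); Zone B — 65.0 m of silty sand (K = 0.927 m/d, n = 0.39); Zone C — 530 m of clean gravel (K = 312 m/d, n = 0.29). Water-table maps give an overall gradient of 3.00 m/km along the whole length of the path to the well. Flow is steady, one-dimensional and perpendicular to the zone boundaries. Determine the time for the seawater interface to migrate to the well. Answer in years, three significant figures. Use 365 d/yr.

25.0 years

Steady 1-D flow in series ⇒ the Darcy flux q is identical in every zone and the zone head losses add (resistances L/K in series).
Σ(L/K) = 562/23.3 + 65.0/0.927 + 530/312 = 24.12 + 70.12 + 1.699 = 95.94 d
K_eq = L_total / Σ(L/K) = 1157 / 95.94 = 12.06 m/d
q = K_eq · i = 12.06 × 0.0030 = 0.03618 m/d (same in every zone)
Zone A: v = q/n = 0.03618/0.27 = 0.1340 m/d → t_A = 562/0.1340 = 4194 d
Zone B: v = q/n = 0.03618/0.39 = 0.09277 m/d → t_B = 65.0/0.09277 = 700.7 d
Zone C: v = q/n = 0.03618/0.29 = 0.1248 m/d → t_C = 530/0.1248 = 4248 d
Total t = 4194 + 700.7 + 4248 = 9143 d
   = 9143 / 365 = 25.0 yr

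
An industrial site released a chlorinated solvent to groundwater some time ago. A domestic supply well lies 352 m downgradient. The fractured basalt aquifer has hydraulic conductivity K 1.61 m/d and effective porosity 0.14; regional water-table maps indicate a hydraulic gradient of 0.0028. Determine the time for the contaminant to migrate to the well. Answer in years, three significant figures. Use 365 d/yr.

Darcy flux q = K·i = 1.61 × 0.0028 = 0.004508 m/d
v_s = q/n_e = 0.004508/0.14 = 0.03220 m/d
t = L / v = 352 / 0.03220 = 10930 d
   = 10930 / 365 = 29.9 yr

29.9 years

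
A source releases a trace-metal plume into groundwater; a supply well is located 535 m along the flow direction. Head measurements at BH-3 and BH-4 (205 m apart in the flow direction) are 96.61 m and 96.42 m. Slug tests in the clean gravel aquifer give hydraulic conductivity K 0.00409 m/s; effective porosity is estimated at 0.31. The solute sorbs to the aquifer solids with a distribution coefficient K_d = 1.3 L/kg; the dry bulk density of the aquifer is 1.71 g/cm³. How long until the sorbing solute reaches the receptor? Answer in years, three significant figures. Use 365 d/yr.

11.3 years

Hydraulic gradient i = (96.61 − 96.42) / 205 = 0.19 / 205 = 9.268e-4
K = 0.00409 m/s × 86400 s/d = 353.4 m/d
Specific discharge q = 353.4 × 9.268e-4 = 0.3275 m/d
Average linear velocity = 0.3275 / 0.31 = 1.057 m/d
Retardation R = 1 + ρ_b·K_d/n = 1 + 1.71×1.3/0.31 = 8.171
Contaminant velocity v_c = v/R = 1.057/8.171 = 0.1293 m/d
t = L/v_c = 535/0.1293 = 4138 d
   = 4138/365 = 11.3 yr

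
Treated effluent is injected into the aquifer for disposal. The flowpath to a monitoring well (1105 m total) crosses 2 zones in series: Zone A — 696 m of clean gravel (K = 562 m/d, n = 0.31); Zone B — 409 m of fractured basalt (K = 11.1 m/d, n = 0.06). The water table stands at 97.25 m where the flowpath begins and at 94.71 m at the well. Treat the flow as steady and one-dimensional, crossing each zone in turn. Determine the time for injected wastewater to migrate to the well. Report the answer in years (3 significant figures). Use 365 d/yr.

Total head drop ΔH = 97.25 − 94.71 = 2.54 m
Continuity: the same q passes through each zone, so ΔH = q·Σ(L_j/K_j) — the zones act as resistances in series.
Σ(L/K) = 696/562 + 409/11.1 = 1.238 + 36.85 = 38.09 d
q = ΔH / Σ(L/K) = 2.54 / 38.09 = 0.06669 m/d (same in every zone)
Zone A: v = q/n = 0.06669/0.31 = 0.2151 m/d → t_A = 696/0.2151 = 3235 d
Zone B: v = q/n = 0.06669/0.06 = 1.112 m/d → t_B = 409/1.112 = 368.0 d
Total t = 3235 + 368.0 = 3603 d
   = 3603 / 365 = 9.87 yr

9.87 years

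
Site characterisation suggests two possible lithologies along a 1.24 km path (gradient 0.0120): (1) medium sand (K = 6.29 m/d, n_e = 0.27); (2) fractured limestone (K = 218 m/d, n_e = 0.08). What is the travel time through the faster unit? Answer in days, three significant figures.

Unit 1 (medium sand): v = 6.29×0.012/0.27 = 0.2796 m/d, t = 1240/0.2796 = 4436 d
Unit 2 (fractured limestone): v = 218×0.012/0.08 = 32.70 m/d, t = 1240/32.70 = 37.92 d
Faster unit: t = 37.9 d

37.9 days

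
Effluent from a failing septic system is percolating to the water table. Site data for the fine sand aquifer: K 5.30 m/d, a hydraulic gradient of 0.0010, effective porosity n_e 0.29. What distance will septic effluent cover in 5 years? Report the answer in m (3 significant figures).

33.4 m

Darcy flux q = K·i = 5.30 × 0.0010 = 0.005300 m/d
v = Ki/n = 5.30·0.0010/0.29 = 0.01828 m/d
T = 5 yr × 365 = 1825 d
L = v × T = 0.01828 × 1825 = 33.35 m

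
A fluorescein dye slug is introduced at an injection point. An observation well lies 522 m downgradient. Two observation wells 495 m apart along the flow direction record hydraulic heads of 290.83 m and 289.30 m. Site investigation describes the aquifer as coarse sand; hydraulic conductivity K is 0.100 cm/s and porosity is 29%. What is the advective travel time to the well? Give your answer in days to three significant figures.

Hydraulic gradient i = (290.83 − 289.30) / 495 = 1.53 / 495 = 0.003091
K = 0.100 cm/s × 864 = 86.40 m/d
Specific discharge q = 86.40 × 0.003091 = 0.2671 m/d
Average linear velocity = 0.2671 / 0.29 = 0.9209 m/d
t = L / v = 522 / 0.9209 = 566.9 d

567 days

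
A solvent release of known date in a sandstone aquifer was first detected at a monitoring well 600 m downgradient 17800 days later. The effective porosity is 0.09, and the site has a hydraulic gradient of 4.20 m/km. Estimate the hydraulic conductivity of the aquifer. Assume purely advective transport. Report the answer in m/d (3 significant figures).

0.722 m/d

v = L / t = 600 / 17800 = 0.03371 m/d
K = v · n / i = 0.03371 × 0.09 / 0.0042 = 0.722 m/d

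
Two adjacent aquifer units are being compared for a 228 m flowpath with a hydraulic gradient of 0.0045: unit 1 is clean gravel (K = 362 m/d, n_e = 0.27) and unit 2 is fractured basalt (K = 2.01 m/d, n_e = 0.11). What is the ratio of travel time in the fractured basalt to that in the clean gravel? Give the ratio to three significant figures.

73.4

Unit 1 (clean gravel): v = 362×0.0045/0.27 = 6.033 m/d, t = 228/6.033 = 37.79 d
Unit 2 (fractured basalt): v = 2.01×0.0045/0.11 = 0.08223 m/d, t = 228/0.08223 = 2773 d
t(fractured basalt) / t(clean gravel) = 2773/37.79 = 73.4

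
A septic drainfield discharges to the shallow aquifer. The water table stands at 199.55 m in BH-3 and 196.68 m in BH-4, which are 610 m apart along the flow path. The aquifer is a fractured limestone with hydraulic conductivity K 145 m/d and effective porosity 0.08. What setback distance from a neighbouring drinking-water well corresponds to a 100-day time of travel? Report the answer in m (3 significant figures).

853 m

Hydraulic gradient i = (199.55 − 196.68) / 610 = 2.87 / 610 = 0.004705
q = Ki = 145 × 0.004705 = 0.6822 m/d
Average linear velocity = 0.6822 / 0.08 = 8.528 m/d
L = v × T = 8.528 × 100 = 852.8 m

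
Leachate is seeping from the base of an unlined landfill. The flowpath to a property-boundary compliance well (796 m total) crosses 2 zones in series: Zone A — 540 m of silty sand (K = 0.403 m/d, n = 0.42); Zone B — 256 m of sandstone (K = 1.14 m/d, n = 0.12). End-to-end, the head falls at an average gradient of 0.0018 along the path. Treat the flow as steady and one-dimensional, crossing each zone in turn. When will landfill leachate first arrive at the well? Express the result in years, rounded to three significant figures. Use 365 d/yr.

770 years

Steady 1-D flow in series ⇒ the Darcy flux q is identical in every zone and the zone head losses add (resistances L/K in series).
Σ(L/K) = 540/0.403 + 256/1.14 = 1340 + 224.6 = 1565 d
K_eq = L_total / Σ(L/K) = 796 / 1565 = 0.5088 m/d
q = K_eq · i = 0.5088 × 0.0018 = 9.158e-4 m/d (same in every zone)
Zone A: v = q/n = 9.158e-4/0.42 = 0.002181 m/d → t_A = 540/0.002181 = 247600 d
Zone B: v = q/n = 9.158e-4/0.12 = 0.007632 m/d → t_B = 256/0.007632 = 33540 d
Total t = 247600 + 33540 = 281200 d
   = 281200 / 365 = 770 yr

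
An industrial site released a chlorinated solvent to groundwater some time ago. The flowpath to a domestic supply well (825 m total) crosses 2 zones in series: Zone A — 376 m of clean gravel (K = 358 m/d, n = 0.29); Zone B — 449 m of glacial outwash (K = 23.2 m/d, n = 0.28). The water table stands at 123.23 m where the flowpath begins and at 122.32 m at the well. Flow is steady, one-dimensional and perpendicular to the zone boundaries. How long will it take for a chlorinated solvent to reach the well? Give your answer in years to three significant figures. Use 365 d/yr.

14.4 years

Total head drop ΔH = 123.23 − 122.32 = 0.91 m
Continuity: the same q passes through each zone, so ΔH = q·Σ(L_j/K_j) — the zones act as resistances in series.
Σ(L/K) = 376/358 + 449/23.2 = 1.050 + 19.35 = 20.40 d
q = ΔH / Σ(L/K) = 0.91 / 20.40 = 0.04460 m/d (same in every zone)
Zone A: v = q/n = 0.04460/0.29 = 0.1538 m/d → t_A = 376/0.1538 = 2445 d
Zone B: v = q/n = 0.04460/0.28 = 0.1593 m/d → t_B = 449/0.1593 = 2819 d
Total t = 2445 + 2819 = 5264 d
   = 5264 / 365 = 14.4 yr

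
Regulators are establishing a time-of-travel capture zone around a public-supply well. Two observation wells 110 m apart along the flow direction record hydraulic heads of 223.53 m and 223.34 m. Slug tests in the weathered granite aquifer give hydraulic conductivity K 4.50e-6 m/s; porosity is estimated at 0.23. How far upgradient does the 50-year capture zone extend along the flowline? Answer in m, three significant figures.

53.3 m

Hydraulic gradient i = (223.53 − 223.34) / 110 = 0.19 / 110 = 0.001727
K = 4.50e-6 m/s × 86400 s/d = 0.3888 m/d
Specific discharge q = 0.3888 × 0.001727 = 6.716e-4 m/d
v = Ki/n = 0.3888·0.001727/0.23 = 0.002920 m/d
T = 50 yr × 365 = 18250 d
L = v × T = 0.002920 × 18250 = 53.29 m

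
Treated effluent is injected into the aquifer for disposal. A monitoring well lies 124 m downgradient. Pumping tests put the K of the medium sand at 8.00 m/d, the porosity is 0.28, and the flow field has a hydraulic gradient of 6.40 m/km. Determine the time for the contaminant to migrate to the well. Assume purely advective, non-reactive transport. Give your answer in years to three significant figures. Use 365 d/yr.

q = Ki = 8.00 × 0.0064 = 0.05120 m/d
v = Ki/n = 8.00·0.0064/0.28 = 0.1829 m/d
t = L / v = 124 / 0.1829 = 678.1 d
   = 678.1 / 365 = 1.86 yr

1.86 years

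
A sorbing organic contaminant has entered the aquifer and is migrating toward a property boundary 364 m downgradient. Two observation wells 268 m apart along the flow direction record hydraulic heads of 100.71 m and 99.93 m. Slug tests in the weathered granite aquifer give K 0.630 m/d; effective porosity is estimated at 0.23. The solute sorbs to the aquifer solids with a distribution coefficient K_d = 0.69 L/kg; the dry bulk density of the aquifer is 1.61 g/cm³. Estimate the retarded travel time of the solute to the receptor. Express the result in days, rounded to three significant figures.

266000 days

Hydraulic gradient i = (100.71 − 99.93) / 268 = 0.78 / 268 = 0.002910
Darcy flux q = K·i = 0.630 × 0.002910 = 0.001834 m/d
v_s = q/n_e = 0.001834/0.23 = 0.007972 m/d
Retardation R = 1 + ρ_b·K_d/n = 1 + 1.61×0.69/0.23 = 5.830
Contaminant velocity v_c = v/R = 0.007972/5.830 = 0.001367 m/d
t = L/v_c = 364/0.001367 = 266200 d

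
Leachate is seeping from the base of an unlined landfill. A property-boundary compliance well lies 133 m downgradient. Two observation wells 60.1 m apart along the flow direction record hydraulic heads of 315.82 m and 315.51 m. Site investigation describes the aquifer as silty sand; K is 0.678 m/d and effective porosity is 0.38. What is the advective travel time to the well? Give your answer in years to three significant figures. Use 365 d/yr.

39.6 years

Hydraulic gradient i = (315.82 − 315.51) / 60.1 = 0.31 / 60.1 = 0.005158
q = Ki = 0.678 × 0.005158 = 0.003497 m/d
Seepage velocity v = q / n = 0.003497 / 0.38 = 0.009203 m/d
t = L / v = 133 / 0.009203 = 14450 d
   = 14450 / 365 = 39.6 yr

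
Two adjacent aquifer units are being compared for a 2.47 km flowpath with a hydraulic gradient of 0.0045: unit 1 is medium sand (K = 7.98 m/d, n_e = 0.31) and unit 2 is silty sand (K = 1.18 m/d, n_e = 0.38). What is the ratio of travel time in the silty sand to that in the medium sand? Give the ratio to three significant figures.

Unit 1 (medium sand): v = 7.98×0.0045/0.31 = 0.1158 m/d, t = 2470/0.1158 = 21320 d
Unit 2 (silty sand): v = 1.18×0.0045/0.38 = 0.01397 m/d, t = 2470/0.01397 = 176800 d
t(silty sand) / t(medium sand) = 176800/21320 = 8.29

8.29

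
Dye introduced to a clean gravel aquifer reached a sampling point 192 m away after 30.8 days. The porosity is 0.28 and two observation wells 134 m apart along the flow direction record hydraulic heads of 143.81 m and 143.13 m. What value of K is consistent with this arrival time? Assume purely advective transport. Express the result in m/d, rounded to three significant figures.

Hydraulic gradient i = (143.81 − 143.13) / 134 = 0.68 / 134 = 0.005075
v = L / t = 192 / 30.8 = 6.234 m/d
K = v · n / i = 6.234 × 0.28 / 0.005075 = 344 m/d

344 m/d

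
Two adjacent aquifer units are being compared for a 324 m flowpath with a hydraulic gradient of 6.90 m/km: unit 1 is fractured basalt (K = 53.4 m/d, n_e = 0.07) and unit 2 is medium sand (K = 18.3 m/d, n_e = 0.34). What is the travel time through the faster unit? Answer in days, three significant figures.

Unit 1 (fractured basalt): v = 53.4×0.0069/0.07 = 5.264 m/d, t = 324/5.264 = 61.55 d
Unit 2 (medium sand): v = 18.3×0.0069/0.34 = 0.3714 m/d, t = 324/0.3714 = 872.4 d
Faster unit: t = 61.6 d

61.6 days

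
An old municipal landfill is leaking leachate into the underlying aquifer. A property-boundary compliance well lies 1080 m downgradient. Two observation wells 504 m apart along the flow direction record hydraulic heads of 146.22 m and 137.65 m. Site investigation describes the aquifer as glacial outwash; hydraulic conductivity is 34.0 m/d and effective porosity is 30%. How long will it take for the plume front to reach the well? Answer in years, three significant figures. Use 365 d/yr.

Hydraulic gradient i = (146.22 − 137.65) / 504 = 8.57 / 504 = 0.01700
q = Ki = 34.0 × 0.01700 = 0.5781 m/d
v = Ki/n = 34.0·0.01700/0.30 = 1.927 m/d
t = L / v = 1080 / 1.927 = 560.4 d
   = 560.4 / 365 = 1.54 yr

1.54 years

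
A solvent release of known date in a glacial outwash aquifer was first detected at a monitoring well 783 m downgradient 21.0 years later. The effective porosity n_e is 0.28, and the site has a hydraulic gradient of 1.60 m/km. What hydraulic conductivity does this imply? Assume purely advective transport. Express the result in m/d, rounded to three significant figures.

t = 21.0 years = 7665 d
v = L / t = 783 / 7665 = 0.1022 m/d
K = v · n / i = 0.1022 × 0.28 / 0.0016 = 17.9 m/d

17.9 m/d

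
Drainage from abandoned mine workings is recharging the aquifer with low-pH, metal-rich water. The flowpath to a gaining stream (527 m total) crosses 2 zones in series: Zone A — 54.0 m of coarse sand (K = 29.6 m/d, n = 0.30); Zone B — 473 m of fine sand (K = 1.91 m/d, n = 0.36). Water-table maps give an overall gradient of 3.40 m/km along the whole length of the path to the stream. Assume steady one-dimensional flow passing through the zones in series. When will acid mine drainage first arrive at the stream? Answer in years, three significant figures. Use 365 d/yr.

71.1 years

Continuity: the same q passes through each zone, so ΔH = q·Σ(L_j/K_j) — the zones act as resistances in series.
Σ(L/K) = 54.0/29.6 + 473/1.91 = 1.824 + 247.6 = 249.5 d
K_eq = L_total / Σ(L/K) = 527 / 249.5 = 2.112 m/d
q = K_eq · i = 2.112 × 0.0034 = 0.007182 m/d (same in every zone)
Zone A: v = q/n = 0.007182/0.30 = 0.02394 m/d → t_A = 54.0/0.02394 = 2255 d
Zone B: v = q/n = 0.007182/0.36 = 0.01995 m/d → t_B = 473/0.01995 = 23710 d
Total t = 2255 + 23710 = 25960 d
   = 25960 / 365 = 71.1 yr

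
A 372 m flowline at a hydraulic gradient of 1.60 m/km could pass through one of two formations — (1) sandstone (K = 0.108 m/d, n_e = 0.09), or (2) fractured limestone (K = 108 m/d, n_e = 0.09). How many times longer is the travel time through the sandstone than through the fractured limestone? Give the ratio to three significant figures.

Unit 1 (sandstone): v = 0.108×0.0016/0.09 = 0.001920 m/d, t = 372/0.001920 = 193800 d
Unit 2 (fractured limestone): v = 108×0.0016/0.09 = 1.920 m/d, t = 372/1.920 = 193.7 d
t(sandstone) / t(fractured limestone) = 193800/193.7 = 1000

1000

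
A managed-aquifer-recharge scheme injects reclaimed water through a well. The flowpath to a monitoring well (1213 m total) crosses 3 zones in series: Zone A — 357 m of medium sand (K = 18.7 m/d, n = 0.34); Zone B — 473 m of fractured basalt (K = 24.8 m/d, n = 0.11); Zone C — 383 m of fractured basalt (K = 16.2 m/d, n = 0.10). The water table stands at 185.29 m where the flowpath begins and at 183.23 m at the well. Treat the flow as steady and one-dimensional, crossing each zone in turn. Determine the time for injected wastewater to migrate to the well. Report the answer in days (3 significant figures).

6350 days

Total head drop ΔH = 185.29 − 183.23 = 2.06 m
Steady 1-D flow in series ⇒ the Darcy flux q is identical in every zone and the zone head losses add (resistances L/K in series).
Σ(L/K) = 357/18.7 + 473/24.8 + 383/16.2 = 19.09 + 19.07 + 23.64 = 61.81 d
q = ΔH / Σ(L/K) = 2.06 / 61.81 = 0.03333 m/d (same in every zone)
Zone A: v = q/n = 0.03333/0.34 = 0.09803 m/d → t_A = 357/0.09803 = 3642 d
Zone B: v = q/n = 0.03333/0.11 = 0.3030 m/d → t_B = 473/0.3030 = 1561 d
Zone C: v = q/n = 0.03333/0.10 = 0.3333 m/d → t_C = 383/0.3333 = 1149 d
Total t = 3642 + 1561 + 1149 = 6352 d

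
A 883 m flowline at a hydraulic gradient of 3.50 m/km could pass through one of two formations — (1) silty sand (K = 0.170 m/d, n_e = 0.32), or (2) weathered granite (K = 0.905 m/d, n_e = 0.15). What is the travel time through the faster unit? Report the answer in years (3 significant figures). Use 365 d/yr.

115 years

Unit 1 (silty sand): v = 0.170×0.0035/0.32 = 0.001859 m/d, t = 883/0.001859 = 474900 d
Unit 2 (weathered granite): v = 0.905×0.0035/0.15 = 0.02112 m/d, t = 883/0.02112 = 41820 d
Faster: 41820 d / 365 = 115 yr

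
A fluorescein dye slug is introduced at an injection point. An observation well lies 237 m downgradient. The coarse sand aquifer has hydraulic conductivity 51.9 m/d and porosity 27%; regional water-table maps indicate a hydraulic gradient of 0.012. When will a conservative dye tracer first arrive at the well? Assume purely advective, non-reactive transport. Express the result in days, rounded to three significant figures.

q = Ki = 51.9 × 0.012 = 0.6228 m/d
Seepage velocity v = q / n = 0.6228 / 0.27 = 2.307 m/d
t = L / v = 237 / 2.307 = 102.7 d

103 days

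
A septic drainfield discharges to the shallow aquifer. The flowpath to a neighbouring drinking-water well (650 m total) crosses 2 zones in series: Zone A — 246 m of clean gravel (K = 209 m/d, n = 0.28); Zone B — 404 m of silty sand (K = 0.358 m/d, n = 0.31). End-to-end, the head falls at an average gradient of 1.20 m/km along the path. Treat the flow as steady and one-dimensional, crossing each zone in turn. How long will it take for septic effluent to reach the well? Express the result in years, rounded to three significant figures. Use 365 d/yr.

770 years

Continuity: the same q passes through each zone, so ΔH = q·Σ(L_j/K_j) — the zones act as resistances in series.
Σ(L/K) = 246/209 + 404/0.358 = 1.177 + 1128 = 1130 d
K_eq = L_total / Σ(L/K) = 650 / 1130 = 0.5754 m/d
q = K_eq · i = 0.5754 × 0.0012 = 6.905e-4 m/d (same in every zone)
Zone A: v = q/n = 6.905e-4/0.28 = 0.002466 m/d → t_A = 246/0.002466 = 99760 d
Zone B: v = q/n = 6.905e-4/0.31 = 0.002227 m/d → t_B = 404/0.002227 = 181400 d
Total t = 99760 + 181400 = 281100 d
   = 281100 / 365 = 770 yr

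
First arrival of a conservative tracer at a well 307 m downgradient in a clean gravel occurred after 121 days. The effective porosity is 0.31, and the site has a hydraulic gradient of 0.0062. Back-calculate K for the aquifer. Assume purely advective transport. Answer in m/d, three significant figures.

v = L / t = 307 / 121 = 2.537 m/d
K = v · n / i = 2.537 × 0.31 / 0.0062 = 127 m/d

127 m/d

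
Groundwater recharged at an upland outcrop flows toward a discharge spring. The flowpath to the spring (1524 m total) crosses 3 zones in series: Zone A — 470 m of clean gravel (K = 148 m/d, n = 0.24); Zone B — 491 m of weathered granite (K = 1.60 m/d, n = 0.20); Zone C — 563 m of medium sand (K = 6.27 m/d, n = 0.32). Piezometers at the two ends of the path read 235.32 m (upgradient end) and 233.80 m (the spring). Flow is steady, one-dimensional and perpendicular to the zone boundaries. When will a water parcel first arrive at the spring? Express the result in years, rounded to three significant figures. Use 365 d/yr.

282 years

Total head drop ΔH = 235.32 − 233.80 = 1.52 m
Steady 1-D flow in series ⇒ the Darcy flux q is identical in every zone and the zone head losses add (resistances L/K in series).
Σ(L/K) = 470/148 + 491/1.60 + 563/6.27 = 3.176 + 306.9 + 89.79 = 399.8 d
q = ΔH / Σ(L/K) = 1.52 / 399.8 = 0.003801 m/d (same in every zone)
Zone A: v = q/n = 0.003801/0.24 = 0.01584 m/d → t_A = 470/0.01584 = 29670 d
Zone B: v = q/n = 0.003801/0.20 = 0.01901 m/d → t_B = 491/0.01901 = 25830 d
Zone C: v = q/n = 0.003801/0.32 = 0.01188 m/d → t_C = 563/0.01188 = 47390 d
Total t = 29670 + 25830 + 47390 = 102900 d
   = 102900 / 365 = 282 yr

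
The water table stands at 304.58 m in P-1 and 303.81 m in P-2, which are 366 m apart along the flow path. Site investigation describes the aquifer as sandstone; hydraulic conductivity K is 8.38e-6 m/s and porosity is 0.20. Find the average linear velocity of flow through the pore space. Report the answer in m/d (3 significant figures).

0.00762 m/d

Hydraulic gradient i = (304.58 − 303.81) / 366 = 0.77 / 366 = 0.002104
K = 8.38e-6 m/s × 86400 s/d = 0.7240 m/d
Darcy flux q = K·i = 0.7240 × 0.002104 = 0.001523 m/d
Average linear velocity = 0.001523 / 0.20 = 0.007616 m/d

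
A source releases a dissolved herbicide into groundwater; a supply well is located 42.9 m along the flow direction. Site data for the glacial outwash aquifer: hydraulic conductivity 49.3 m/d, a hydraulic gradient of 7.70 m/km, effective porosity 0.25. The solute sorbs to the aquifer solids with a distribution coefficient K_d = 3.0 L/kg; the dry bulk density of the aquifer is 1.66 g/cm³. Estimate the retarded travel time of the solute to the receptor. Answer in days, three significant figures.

Darcy flux q = K·i = 49.3 × 0.0077 = 0.3796 m/d
v_s = q/n_e = 0.3796/0.25 = 1.518 m/d
Retardation R = 1 + ρ_b·K_d/n = 1 + 1.66×3.0/0.25 = 20.92
Contaminant velocity v_c = v/R = 1.518/20.92 = 0.07258 m/d
t = L/v_c = 42.9/0.07258 = 591.0 d

591 days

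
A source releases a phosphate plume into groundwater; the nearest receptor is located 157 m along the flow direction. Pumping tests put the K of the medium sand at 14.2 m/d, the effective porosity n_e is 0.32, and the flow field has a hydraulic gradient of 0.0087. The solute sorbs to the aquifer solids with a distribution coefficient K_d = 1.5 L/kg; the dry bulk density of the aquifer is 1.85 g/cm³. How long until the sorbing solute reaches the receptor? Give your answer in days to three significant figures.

Darcy flux q = K·i = 14.2 × 0.0087 = 0.1235 m/d
Average linear velocity = 0.1235 / 0.32 = 0.3861 m/d
Retardation R = 1 + ρ_b·K_d/n = 1 + 1.85×1.5/0.32 = 9.672
Contaminant velocity v_c = v/R = 0.3861/9.672 = 0.03992 m/d
t = L/v_c = 157/0.03992 = 3933 d

3930 days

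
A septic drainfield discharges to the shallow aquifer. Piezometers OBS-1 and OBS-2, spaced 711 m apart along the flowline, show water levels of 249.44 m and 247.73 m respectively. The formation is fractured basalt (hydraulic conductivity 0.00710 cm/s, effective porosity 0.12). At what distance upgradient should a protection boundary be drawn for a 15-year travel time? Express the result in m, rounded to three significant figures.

Hydraulic gradient i = (249.44 − 247.73) / 711 = 1.71 / 711 = 0.002405
K = 0.00710 cm/s × 864 = 6.134 m/d
Specific discharge q = 6.134 × 0.002405 = 0.01475 m/d
Average linear velocity = 0.01475 / 0.12 = 0.1229 m/d
T = 15 yr × 365 = 5475 d
L = v × T = 0.1229 × 5475 = 673.1 m

673 m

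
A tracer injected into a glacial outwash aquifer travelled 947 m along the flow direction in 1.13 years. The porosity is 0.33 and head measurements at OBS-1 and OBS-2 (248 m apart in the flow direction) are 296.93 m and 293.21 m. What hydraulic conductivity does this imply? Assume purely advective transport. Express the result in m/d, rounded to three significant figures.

Hydraulic gradient i = (296.93 − 293.21) / 248 = 3.72 / 248 = 0.01500
t = 1.13 years = 412.5 d
v = L / t = 947 / 412.5 = 2.296 m/d
K = v · n / i = 2.296 × 0.33 / 0.01500 = 50.5 m/d

50.5 m/d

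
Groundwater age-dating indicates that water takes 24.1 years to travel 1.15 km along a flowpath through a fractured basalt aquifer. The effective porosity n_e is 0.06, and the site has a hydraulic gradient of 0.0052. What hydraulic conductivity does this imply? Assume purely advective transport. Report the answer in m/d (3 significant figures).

1.51 m/d

t = 24.1 years = 8797 d
L = 1.15 km = 1150 m
v = L / t = 1150 / 8797 = 0.1307 m/d
K = v · n / i = 0.1307 × 0.06 / 0.0052 = 1.51 m/d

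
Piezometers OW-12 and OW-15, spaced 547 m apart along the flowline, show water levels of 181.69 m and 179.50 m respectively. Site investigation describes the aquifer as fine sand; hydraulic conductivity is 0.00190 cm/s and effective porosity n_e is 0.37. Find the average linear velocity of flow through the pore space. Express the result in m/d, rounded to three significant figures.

Hydraulic gradient i = (181.69 − 179.50) / 547 = 2.19 / 547 = 0.004004
K = 0.00190 cm/s × 864 = 1.642 m/d
Specific discharge q = 1.642 × 0.004004 = 0.006572 m/d
v = Ki/n = 1.642·0.004004/0.37 = 0.01776 m/d

0.0178 m/d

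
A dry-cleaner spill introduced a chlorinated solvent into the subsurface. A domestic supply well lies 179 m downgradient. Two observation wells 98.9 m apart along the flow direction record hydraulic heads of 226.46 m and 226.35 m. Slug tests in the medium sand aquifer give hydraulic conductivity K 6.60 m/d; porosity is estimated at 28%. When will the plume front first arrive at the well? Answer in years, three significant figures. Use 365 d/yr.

Hydraulic gradient i = (226.46 − 226.35) / 98.9 = 0.11 / 98.9 = 0.001112
q = Ki = 6.60 × 0.001112 = 0.007341 m/d
v_s = q/n_e = 0.007341/0.28 = 0.02622 m/d
t = L / v = 179 / 0.02622 = 6828 d
   = 6828 / 365 = 18.7 yr

18.7 years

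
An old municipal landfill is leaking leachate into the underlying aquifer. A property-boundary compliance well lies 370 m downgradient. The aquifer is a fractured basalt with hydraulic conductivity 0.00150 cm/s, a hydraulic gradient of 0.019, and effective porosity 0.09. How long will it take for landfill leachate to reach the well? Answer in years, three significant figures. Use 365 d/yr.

K = 0.00150 cm/s × 864 = 1.296 m/d
q = Ki = 1.296 × 0.019 = 0.02462 m/d
v_s = q/n_e = 0.02462/0.09 = 0.2736 m/d
t = L / v = 370 / 0.2736 = 1352 d
   = 1352 / 365 = 3.71 yr

3.71 years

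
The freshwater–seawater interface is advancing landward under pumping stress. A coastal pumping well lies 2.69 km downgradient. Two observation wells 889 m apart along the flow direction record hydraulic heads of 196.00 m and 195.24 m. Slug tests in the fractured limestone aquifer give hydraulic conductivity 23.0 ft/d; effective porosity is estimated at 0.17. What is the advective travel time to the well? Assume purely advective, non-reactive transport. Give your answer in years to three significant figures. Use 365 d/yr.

Hydraulic gradient i = (196.00 − 195.24) / 889 = 0.76 / 889 = 8.549e-4
K = 23.0 ft/d × 0.3048 = 7.010 m/d
q = Ki = 7.010 × 8.549e-4 = 0.005993 m/d
Average linear velocity = 0.005993 / 0.17 = 0.03525 m/d
L = 2.69 km = 2690 m
t = L / v = 2690 / 0.03525 = 76300 d
   = 76300 / 365 = 209 yr

209 years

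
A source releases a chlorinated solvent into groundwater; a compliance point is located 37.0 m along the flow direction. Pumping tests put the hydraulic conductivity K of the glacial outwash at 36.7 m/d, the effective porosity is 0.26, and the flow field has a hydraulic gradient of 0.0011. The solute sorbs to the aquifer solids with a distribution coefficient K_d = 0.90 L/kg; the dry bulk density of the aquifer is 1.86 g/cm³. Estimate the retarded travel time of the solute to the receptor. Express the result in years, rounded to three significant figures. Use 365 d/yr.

4.86 years

Darcy flux q = K·i = 36.7 × 0.0011 = 0.04037 m/d
Seepage velocity v = q / n = 0.04037 / 0.26 = 0.1553 m/d
Retardation R = 1 + ρ_b·K_d/n = 1 + 1.86×0.90/0.26 = 7.438
Contaminant velocity v_c = v/R = 0.1553/7.438 = 0.02087 m/d
t = L/v_c = 37.0/0.02087 = 1773 d
   = 1773/365 = 4.86 yr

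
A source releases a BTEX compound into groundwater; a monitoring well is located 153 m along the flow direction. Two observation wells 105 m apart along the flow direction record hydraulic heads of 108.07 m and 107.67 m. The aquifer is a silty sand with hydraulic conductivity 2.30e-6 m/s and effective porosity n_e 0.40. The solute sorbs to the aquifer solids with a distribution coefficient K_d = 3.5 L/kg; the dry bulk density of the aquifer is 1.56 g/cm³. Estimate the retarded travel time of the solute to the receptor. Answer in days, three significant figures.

Hydraulic gradient i = (108.07 − 107.67) / 105 = 0.40 / 105 = 0.003810
K = 2.30e-6 m/s × 86400 s/d = 0.1987 m/d
q = Ki = 0.1987 × 0.003810 = 7.570e-4 m/d
v_s = q/n_e = 7.570e-4/0.40 = 0.001893 m/d
Retardation R = 1 + ρ_b·K_d/n = 1 + 1.56×3.5/0.40 = 14.65
Contaminant velocity v_c = v/R = 0.001893/14.65 = 1.292e-4 m/d
t = L/v_c = 153/1.292e-4 = 1.184e6 d

1.18e6 days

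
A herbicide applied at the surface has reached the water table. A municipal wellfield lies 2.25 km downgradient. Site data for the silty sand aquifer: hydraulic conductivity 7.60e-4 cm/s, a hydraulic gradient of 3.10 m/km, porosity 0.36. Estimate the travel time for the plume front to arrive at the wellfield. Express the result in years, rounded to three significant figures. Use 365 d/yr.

K = 7.60e-4 cm/s × 864 = 0.6566 m/d
q = Ki = 0.6566 × 0.0031 = 0.002036 m/d
v = Ki/n = 0.6566·0.0031/0.36 = 0.005654 m/d
L = 2.25 km = 2250 m
t = L / v = 2250 / 0.005654 = 397900 d
   = 397900 / 365 = 1090 yr

1090 years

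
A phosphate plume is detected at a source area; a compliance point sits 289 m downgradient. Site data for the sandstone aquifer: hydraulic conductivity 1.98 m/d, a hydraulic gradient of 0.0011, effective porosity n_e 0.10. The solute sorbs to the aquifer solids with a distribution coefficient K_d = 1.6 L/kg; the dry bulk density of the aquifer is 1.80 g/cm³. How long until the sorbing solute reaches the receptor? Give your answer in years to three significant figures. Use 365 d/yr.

1080 years

Specific discharge q = 1.98 × 0.0011 = 0.002178 m/d
Average linear velocity = 0.002178 / 0.10 = 0.02178 m/d
Retardation R = 1 + ρ_b·K_d/n = 1 + 1.80×1.6/0.10 = 29.80
Contaminant velocity v_c = v/R = 0.02178/29.80 = 7.309e-4 m/d
t = L/v_c = 289/7.309e-4 = 395400 d
   = 395400/365 = 1080 yr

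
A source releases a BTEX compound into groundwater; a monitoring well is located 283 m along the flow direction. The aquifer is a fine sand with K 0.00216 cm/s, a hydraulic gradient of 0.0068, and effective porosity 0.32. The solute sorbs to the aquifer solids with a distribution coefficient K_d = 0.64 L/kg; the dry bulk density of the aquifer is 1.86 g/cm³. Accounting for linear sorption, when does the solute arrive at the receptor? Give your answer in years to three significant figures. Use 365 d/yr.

92.3 years

K = 0.00216 cm/s × 864 = 1.866 m/d
Darcy flux q = K·i = 1.866 × 0.0068 = 0.01269 m/d
v_s = q/n_e = 0.01269/0.32 = 0.03966 m/d
Retardation R = 1 + ρ_b·K_d/n = 1 + 1.86×0.64/0.32 = 4.720
Contaminant velocity v_c = v/R = 0.03966/4.720 = 0.008402 m/d
t = L/v_c = 283/0.008402 = 33680 d
   = 33680/365 = 92.3 yr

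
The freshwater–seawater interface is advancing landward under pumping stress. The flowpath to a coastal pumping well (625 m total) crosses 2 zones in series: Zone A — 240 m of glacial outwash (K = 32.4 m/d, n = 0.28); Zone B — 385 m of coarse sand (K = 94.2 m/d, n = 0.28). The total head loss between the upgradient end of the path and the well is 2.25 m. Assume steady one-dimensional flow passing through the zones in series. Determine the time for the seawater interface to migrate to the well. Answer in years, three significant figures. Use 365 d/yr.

2.45 years

Steady 1-D flow in series ⇒ the Darcy flux q is identical in every zone and the zone head losses add (resistances L/K in series).
Σ(L/K) = 240/32.4 + 385/94.2 = 7.407 + 4.087 = 11.49 d
q = ΔH / Σ(L/K) = 2.25 / 11.49 = 0.1957 m/d (same in every zone)
Zone A: v = q/n = 0.1957/0.28 = 0.6991 m/d → t_A = 240/0.6991 = 343.3 d
Zone B: v = q/n = 0.1957/0.28 = 0.6991 m/d → t_B = 385/0.6991 = 550.7 d
Total t = 343.3 + 550.7 = 894.0 d
   = 894.0 / 365 = 2.45 yr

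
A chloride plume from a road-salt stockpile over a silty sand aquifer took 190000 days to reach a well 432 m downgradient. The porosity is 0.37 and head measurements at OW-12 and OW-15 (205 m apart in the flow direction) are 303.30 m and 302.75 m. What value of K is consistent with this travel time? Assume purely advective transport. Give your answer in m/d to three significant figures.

0.314 m/d

Hydraulic gradient i = (303.30 − 302.75) / 205 = 0.55 / 205 = 0.002683
v = L / t = 432 / 190000 = 0.002274 m/d
K = v · n / i = 0.002274 × 0.37 / 0.002683 = 0.314 m/d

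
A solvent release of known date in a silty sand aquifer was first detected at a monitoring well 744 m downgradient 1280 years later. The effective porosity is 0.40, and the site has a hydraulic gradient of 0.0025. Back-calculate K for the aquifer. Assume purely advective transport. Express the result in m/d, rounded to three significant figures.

0.255 m/d

t = 1280 years = 467200 d
v = L / t = 744 / 467200 = 0.001592 m/d
K = v · n / i = 0.001592 × 0.40 / 0.0025 = 0.255 m/d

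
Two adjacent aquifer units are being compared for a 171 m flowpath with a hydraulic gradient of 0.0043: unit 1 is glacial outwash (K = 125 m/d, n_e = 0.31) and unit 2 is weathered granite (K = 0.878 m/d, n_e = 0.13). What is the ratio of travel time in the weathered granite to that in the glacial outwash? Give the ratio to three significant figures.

59.7

Unit 1 (glacial outwash): v = 125×0.0043/0.31 = 1.734 m/d, t = 171/1.734 = 98.62 d
Unit 2 (weathered granite): v = 0.878×0.0043/0.13 = 0.02904 m/d, t = 171/0.02904 = 5888 d
t(weathered granite) / t(glacial outwash) = 5888/98.62 = 59.7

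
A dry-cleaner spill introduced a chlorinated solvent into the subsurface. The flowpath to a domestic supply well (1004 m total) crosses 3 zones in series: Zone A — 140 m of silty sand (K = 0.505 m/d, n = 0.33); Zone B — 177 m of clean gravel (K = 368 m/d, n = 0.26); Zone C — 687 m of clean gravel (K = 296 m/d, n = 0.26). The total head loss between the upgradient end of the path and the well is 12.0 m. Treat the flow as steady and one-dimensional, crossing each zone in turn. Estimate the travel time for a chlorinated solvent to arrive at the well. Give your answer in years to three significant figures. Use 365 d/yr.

Steady 1-D flow in series ⇒ the Darcy flux q is identical in every zone and the zone head losses add (resistances L/K in series).
Σ(L/K) = 140/0.505 + 177/368 + 687/296 = 277.2 + 0.4810 + 2.321 = 280.0 d
q = ΔH / Σ(L/K) = 12.0 / 280.0 = 0.04285 m/d (same in every zone)
Zone A: v = q/n = 0.04285/0.33 = 0.1299 m/d → t_A = 140/0.1299 = 1078 d
Zone B: v = q/n = 0.04285/0.26 = 0.1648 m/d → t_B = 177/0.1648 = 1074 d
Zone C: v = q/n = 0.04285/0.26 = 0.1648 m/d → t_C = 687/0.1648 = 4168 d
Total t = 1078 + 1074 + 4168 = 6320 d
   = 6320 / 365 = 17.3 yr

17.3 years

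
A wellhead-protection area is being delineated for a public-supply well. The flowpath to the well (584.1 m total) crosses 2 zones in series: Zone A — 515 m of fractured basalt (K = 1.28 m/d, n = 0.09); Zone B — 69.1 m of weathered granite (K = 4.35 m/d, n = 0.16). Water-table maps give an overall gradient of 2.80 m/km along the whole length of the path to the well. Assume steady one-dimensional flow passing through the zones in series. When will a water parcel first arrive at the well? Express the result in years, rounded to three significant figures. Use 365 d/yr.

Steady 1-D flow in series ⇒ the Darcy flux q is identical in every zone and the zone head losses add (resistances L/K in series).
Σ(L/K) = 515/1.28 + 69.1/4.35 = 402.3 + 15.89 = 418.2 d
K_eq = L_total / Σ(L/K) = 584.1 / 418.2 = 1.397 m/d
q = K_eq · i = 1.397 × 0.0028 = 0.003910 m/d (same in every zone)
Zone A: v = q/n = 0.003910/0.09 = 0.04345 m/d → t_A = 515/0.04345 = 11850 d
Zone B: v = q/n = 0.003910/0.16 = 0.02444 m/d → t_B = 69.1/0.02444 = 2827 d
Total t = 11850 + 2827 = 14680 d
   = 14680 / 365 = 40.2 yr

40.2 years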